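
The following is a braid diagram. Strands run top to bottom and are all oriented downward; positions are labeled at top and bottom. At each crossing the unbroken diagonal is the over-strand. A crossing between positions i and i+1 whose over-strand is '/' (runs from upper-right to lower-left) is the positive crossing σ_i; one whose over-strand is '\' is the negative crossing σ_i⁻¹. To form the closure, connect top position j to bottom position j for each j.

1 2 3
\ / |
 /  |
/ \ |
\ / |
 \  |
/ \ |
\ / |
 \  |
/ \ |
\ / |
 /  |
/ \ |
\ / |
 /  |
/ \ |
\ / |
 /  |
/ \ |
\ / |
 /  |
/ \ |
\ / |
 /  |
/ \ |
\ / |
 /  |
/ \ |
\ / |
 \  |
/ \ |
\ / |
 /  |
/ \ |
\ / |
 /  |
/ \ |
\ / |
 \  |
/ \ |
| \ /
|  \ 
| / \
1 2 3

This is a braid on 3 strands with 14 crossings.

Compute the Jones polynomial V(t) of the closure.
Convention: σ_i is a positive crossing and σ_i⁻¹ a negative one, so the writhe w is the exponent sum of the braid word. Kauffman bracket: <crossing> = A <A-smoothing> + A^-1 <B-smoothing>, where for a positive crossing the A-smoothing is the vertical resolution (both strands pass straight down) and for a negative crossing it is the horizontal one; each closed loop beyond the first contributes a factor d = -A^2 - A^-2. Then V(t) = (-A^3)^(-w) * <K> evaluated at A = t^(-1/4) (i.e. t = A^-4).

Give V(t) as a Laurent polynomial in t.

Reading the diagram top to bottom ('/'-over between positions i,i+1 = s_i, '\'-over = s_i^-1): braid word = s1 s1^-1 s1^-1 s1 s1 s1 s1 s1 s1 s1^-1 s1 s1 s1^-1 s2^-1.
The presented braid s1 s1^-1 s1^-1 s1 s1 s1 s1 s1 s1 s1^-1 s1 s1 s1^-1 s2^-1 on 3 strands reduces by inverse Markov moves (closure unchanged at each step):
  Destabilize: the word has the form β·s2^-1 where s2^-1 occurs only as the final letter (β ∈ B_2); drop it and the last strand → 2 strands.
  Deconjugate: the word is γ·β·γ⁻¹ with γ = s1 s1^-1 (prefix) and γ⁻¹ = s1 s1^-1 (suffix); strip both.
  Deconjugate: the word is γ·β·γ⁻¹ with γ = s1^-1 s1 (prefix) and γ⁻¹ = s1^-1 s1 (suffix); strip both.
Reduced to β = s1 s1 s1 s1 s1 on 2 strands, 5 crossings.
Compute on β:
Braid: s1 s1 s1 s1 s1 on 2 strands, 5 crossings.
Writhe w = (#positive) - (#negative) = 5 - 0 = 5.
Computing the Kauffman bracket via state sum. There are 2^5 = 32 states.
For each crossing: s=0 is the vertical smoothing, s=1 horizontal. Crossing k contributes A^(sign_k * (1 - 2*s_k)); loop factor d = -A^2 - A^-2.
  state 00000: A-exp=+5, loops=2, term = A^5 * d^1
  state 00001: A-exp=+3, loops=1, term = A^3 * d^0
  state 00010: A-exp=+3, loops=1, term = A^3 * d^0
  state 00011: A-exp=+1, loops=2, term = A^1 * d^1
  state 00100: A-exp=+3, loops=1, term = A^3 * d^0
  state 00101: A-exp=+1, loops=2, term = A^1 * d^1
  state 00110: A-exp=+1, loops=2, term = A^1 * d^1
  state 00111: A-exp=-1, loops=3, term = A^-1 * d^2
  state 01000: A-exp=+3, loops=1, term = A^3 * d^0
  state 01001: A-exp=+1, loops=2, term = A^1 * d^1
  state 01010: A-exp=+1, loops=2, term = A^1 * d^1
  state 01011: A-exp=-1, loops=3, term = A^-1 * d^2
  state 01100: A-exp=+1, loops=2, term = A^1 * d^1
  state 01101: A-exp=-1, loops=3, term = A^-1 * d^2
  state 01110: A-exp=-1, loops=3, term = A^-1 * d^2
  state 01111: A-exp=-3, loops=4, term = A^-3 * d^3
  state 10000: A-exp=+3, loops=1, term = A^3 * d^0
  state 10001: A-exp=+1, loops=2, term = A^1 * d^1
  state 10010: A-exp=+1, loops=2, term = A^1 * d^1
  state 10011: A-exp=-1, loops=3, term = A^-1 * d^2
  state 10100: A-exp=+1, loops=2, term = A^1 * d^1
  state 10101: A-exp=-1, loops=3, term = A^-1 * d^2
  state 10110: A-exp=-1, loops=3, term = A^-1 * d^2
  state 10111: A-exp=-3, loops=4, term = A^-3 * d^3
  state 11000: A-exp=+1, loops=2, term = A^1 * d^1
  state 11001: A-exp=-1, loops=3, term = A^-1 * d^2
  state 11010: A-exp=-1, loops=3, term = A^-1 * d^2
  state 11011: A-exp=-3, loops=4, term = A^-3 * d^3
  state 11100: A-exp=-1, loops=3, term = A^-1 * d^2
  state 11101: A-exp=-3, loops=4, term = A^-3 * d^3
  state 11110: A-exp=-3, loops=4, term = A^-3 * d^3
  state 11111: A-exp=-5, loops=5, term = A^-5 * d^4
Collect the terms by A-exponent (count of states per loop number):
Powers of d = -A^2 - A^-2: d^2 = A^4 + 2 + A^-4; d^3 = -A^6 - 3*A^2 - 3*A^-2 - A^-6; d^4 = A^8 + 4*A^4 + 6 + 4*A^-4 + A^-8.
  A^5 * (d) = -A^7 - A^3
  A^3 * (5) = 5*A^3
  A^1 * (10*d) = -10*A^3 - 10*A^-1
  A^-1 * (10*d^2) = 10*A^3 + 20*A^-1 + 10*A^-5
  A^-3 * (5*d^3) = -5*A^3 - 15*A^-1 - 15*A^-5 - 5*A^-9
  A^-5 * (d^4) = A^3 + 4*A^-1 + 6*A^-5 + 4*A^-9 + A^-13
Summing the groups: <K> = -A^7 - A^-1 + A^-5 - A^-9 + A^-13
Normalise by the writhe: (-A^3)^(-w) = (-A^3)^(-5) = -A^-15, so f(A) = -A^-15 * <K> = A^-8 + A^-16 - A^-20 + A^-24 - A^-28.
Substitute A = t^(-1/4), i.e. A^e → t^(-e/4): V(t) = -t^7 + t^6 - t^5 + t^4 + t^2

Answer: -t^7 + t^6 - t^5 + t^4 + t^2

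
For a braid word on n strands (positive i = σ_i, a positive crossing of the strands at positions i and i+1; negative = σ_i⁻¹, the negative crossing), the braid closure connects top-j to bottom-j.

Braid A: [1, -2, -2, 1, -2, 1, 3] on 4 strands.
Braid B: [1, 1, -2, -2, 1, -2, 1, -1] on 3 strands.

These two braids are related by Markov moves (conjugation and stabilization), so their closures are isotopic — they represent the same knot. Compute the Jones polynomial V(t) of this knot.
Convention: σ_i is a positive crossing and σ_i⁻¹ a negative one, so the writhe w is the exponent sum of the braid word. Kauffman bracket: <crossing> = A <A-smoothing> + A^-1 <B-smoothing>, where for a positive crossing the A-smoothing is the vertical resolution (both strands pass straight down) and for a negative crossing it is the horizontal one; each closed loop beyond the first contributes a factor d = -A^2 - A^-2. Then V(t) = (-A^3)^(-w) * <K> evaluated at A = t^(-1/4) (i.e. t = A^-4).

Markov-equivalent braids have isotopic closures, hence identical knot invariants. Strip the Markov moves from each word to reach a common short braid β, then compute V(t) once on β.
Braid A: s1 s2^-1 s2^-1 s1 s2^-1 s1 s3 on 4 strands reduces by inverse Markov moves (closure unchanged at each step):
  Destabilize: the word has the form β·s3 where s3 occurs only as the final letter (β ∈ B_3); drop it and the last strand → 3 strands.
Reduced to β = s1 s2^-1 s2^-1 s1 s2^-1 s1 on 3 strands, 6 crossings.
Braid B: s1 s1 s2^-1 s2^-1 s1 s2^-1 s1 s1^-1 on 3 strands reduces by inverse Markov moves (closure unchanged at each step):
  Deconjugate: the word is γ·β·γ⁻¹ with γ = s1 (prefix) and γ⁻¹ = s1^-1 (suffix); strip both.
Reduced to β = s1 s2^-1 s2^-1 s1 s2^-1 s1 on 3 strands, 6 crossings.
Both give the same β = s1 s2^-1 s2^-1 s1 s2^-1 s1 on 3 strands, so one state sum suffices:
Braid: s1 s2^-1 s2^-1 s1 s2^-1 s1 on 3 strands, 6 crossings.
Writhe w = (#positive) - (#negative) = 3 - 3 = 0.
State-sum expansion of <K>. There are 2^6 = 64 states.
Each crossing splits two ways (0=vertical, 1=horizontal). The state's weight is A^(#A-smoothings - #B-smoothings) * d^(loops - 1).
Tabulate the states by total A-exponent and number of loops L (A-exp: L × count):
  A^6: L=4 ×1
  A^4: L=3 ×6
  A^2: L=2 ×14, L=4 ×1
  A^0: L=1 ×13, L=3 ×7
  A^-2: L=2 ×14, L=4 ×1
  A^-4: L=3 ×6
  A^-6: L=4 ×1
Each group contributes A^e * Σ count * d^(L-1):
Powers of d = -A^2 - A^-2: d^2 = A^4 + 2 + A^-4; d^3 = -A^6 - 3*A^2 - 3*A^-2 - A^-6.
  A^6 * (d^3) = -A^12 - 3*A^8 - 3*A^4 - 1
  A^4 * (6*d^2) = 6*A^8 + 12*A^4 + 6
  A^2 * (14*d + d^3) = -A^8 - 17*A^4 - 17 - A^-4
  A^0 * (13 + 7*d^2) = 7*A^4 + 27 + 7*A^-4
  A^-2 * (14*d + d^3) = -A^4 - 17 - 17*A^-4 - A^-8
  A^-4 * (6*d^2) = 6 + 12*A^-4 + 6*A^-8
  A^-6 * (d^3) = -1 - 3*A^-4 - 3*A^-8 - A^-12
Summing the groups: <K> = -A^12 + 2*A^8 - 2*A^4 + 3 - 2*A^-4 + 2*A^-8 - A^-12
Normalise by the writhe: (-A^3)^(-w) = (-A^3)^(0) = 1, so f(A) = 1 * <K> = -A^12 + 2*A^8 - 2*A^4 + 3 - 2*A^-4 + 2*A^-8 - A^-12.
Substitute A = t^(-1/4), i.e. A^e → t^(-e/4): V(t) = -t^3 + 2*t^2 - 2*t + 3 - 2*t^-1 + 2*t^-2 - t^-3

Answer: -t^3 + 2*t^2 - 2*t + 3 - 2*t^-1 + 2*t^-2 - t^-3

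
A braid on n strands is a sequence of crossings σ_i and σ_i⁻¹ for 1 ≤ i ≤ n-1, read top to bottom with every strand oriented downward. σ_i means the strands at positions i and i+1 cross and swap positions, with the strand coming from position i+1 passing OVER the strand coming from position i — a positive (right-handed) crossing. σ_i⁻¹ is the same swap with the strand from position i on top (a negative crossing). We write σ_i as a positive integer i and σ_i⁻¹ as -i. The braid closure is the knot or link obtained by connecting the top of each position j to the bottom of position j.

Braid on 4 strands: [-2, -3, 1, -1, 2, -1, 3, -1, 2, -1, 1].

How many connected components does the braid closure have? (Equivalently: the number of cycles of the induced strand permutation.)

3

Derivation:
Track the strand permutation on 4 strands, starting from identity.
  step 1: s2^-1 swaps positions 2,3 -> [1 3 2 4]
  step 2: s3^-1 swaps positions 3,4 -> [1 3 4 2]
  step 3: s1 swaps positions 1,2 -> [3 1 4 2]
  step 4: s1^-1 swaps positions 1,2 -> [1 3 4 2]
  step 5: s2 swaps positions 2,3 -> [1 4 3 2]
  step 6: s1^-1 swaps positions 1,2 -> [4 1 3 2]
  step 7: s3 swaps positions 3,4 -> [4 1 2 3]
  step 8: s1^-1 swaps positions 1,2 -> [1 4 2 3]
  step 9: s2 swaps positions 2,3 -> [1 2 4 3]
  step 10: s1^-1 swaps positions 1,2 -> [2 1 4 3]
  step 11: s1 swaps positions 1,2 -> [1 2 4 3]
Final permutation (position -> original strand): [1 2 4 3]
Closure components = cycle count of this permutation = 3.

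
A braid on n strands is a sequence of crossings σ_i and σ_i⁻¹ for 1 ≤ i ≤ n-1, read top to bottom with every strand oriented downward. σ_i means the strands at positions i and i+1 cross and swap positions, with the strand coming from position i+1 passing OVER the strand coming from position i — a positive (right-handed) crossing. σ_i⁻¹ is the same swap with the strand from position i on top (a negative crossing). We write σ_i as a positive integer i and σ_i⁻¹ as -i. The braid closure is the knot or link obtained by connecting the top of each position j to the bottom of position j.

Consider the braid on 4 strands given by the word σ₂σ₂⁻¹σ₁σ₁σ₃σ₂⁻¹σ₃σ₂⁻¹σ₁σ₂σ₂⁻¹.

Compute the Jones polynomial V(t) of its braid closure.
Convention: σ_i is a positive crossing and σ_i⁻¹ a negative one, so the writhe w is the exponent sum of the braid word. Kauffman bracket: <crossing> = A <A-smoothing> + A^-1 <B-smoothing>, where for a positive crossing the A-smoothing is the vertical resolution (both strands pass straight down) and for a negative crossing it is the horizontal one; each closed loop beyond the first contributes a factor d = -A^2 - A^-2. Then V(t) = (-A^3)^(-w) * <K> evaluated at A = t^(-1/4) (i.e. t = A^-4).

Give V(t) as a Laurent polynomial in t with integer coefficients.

-t^6 + 2*t^5 - 2*t^4 + 3*t^3 - 3*t^2 + 2*t - 1 + t^-1

Derivation:
The presented braid s2 s2^-1 s1 s1 s3 s2^-1 s3 s2^-1 s1 s2 s2^-1 on 4 strands reduces by inverse Markov moves (closure unchanged at each step):
  Deconjugate: the word is γ·β·γ⁻¹ with γ = s2 (prefix) and γ⁻¹ = s2^-1 (suffix); strip both.
  Deconjugate: the word is γ·β·γ⁻¹ with γ = s2^-1 (prefix) and γ⁻¹ = s2 (suffix); strip both.
Reduced to β = s1 s1 s3 s2^-1 s3 s2^-1 s1 on 4 strands, 7 crossings.
Compute on β:
Braid: s1 s1 s3 s2^-1 s3 s2^-1 s1 on 4 strands, 7 crossings.
Writhe w = (#positive) - (#negative) = 5 - 2 = 3.
Enumerate smoothing states for the bracket polynomial. There are 2^7 = 128 states.
For each crossing: s=0 is the vertical smoothing, s=1 horizontal. Crossing k contributes A^(sign_k * (1 - 2*s_k)); loop factor d = -A^2 - A^-2.
Tabulate the states by total A-exponent and number of loops L (A-exp: L × count):
  A^7: L=4 ×1
  A^5: L=3 ×7
  A^3: L=2 ×17, L=4 ×4
  A^1: L=1 ×15, L=3 ×19, L=5 ×1
  A^-1: L=2 ×27, L=4 ×8
  A^-3: L=3 ×20, L=5 ×1
  A^-5: L=4 ×7
  A^-7: L=5 ×1
Each group contributes A^e * Σ count * d^(L-1):
Powers of d = -A^2 - A^-2: d^2 = A^4 + 2 + A^-4; d^3 = -A^6 - 3*A^2 - 3*A^-2 - A^-6; d^4 = A^8 + 4*A^4 + 6 + 4*A^-4 + A^-8.
  A^7 * (d^3) = -A^13 - 3*A^9 - 3*A^5 - A
  A^5 * (7*d^2) = 7*A^9 + 14*A^5 + 7*A
  A^3 * (17*d + 4*d^3) = -4*A^9 - 29*A^5 - 29*A - 4*A^-3
  A^1 * (15 + 19*d^2 + d^4) = A^9 + 23*A^5 + 59*A + 23*A^-3 + A^-7
  A^-1 * (27*d + 8*d^3) = -8*A^5 - 51*A - 51*A^-3 - 8*A^-7
  A^-3 * (20*d^2 + d^4) = A^5 + 24*A + 46*A^-3 + 24*A^-7 + A^-11
  A^-5 * (7*d^3) = -7*A - 21*A^-3 - 21*A^-7 - 7*A^-11
  A^-7 * (d^4) = A + 4*A^-3 + 6*A^-7 + 4*A^-11 + A^-15
Summing the groups: <K> = -A^13 + A^9 - 2*A^5 + 3*A - 3*A^-3 + 2*A^-7 - 2*A^-11 + A^-15
Normalise by the writhe: (-A^3)^(-w) = (-A^3)^(-3) = -A^-9, so f(A) = -A^-9 * <K> = A^4 - 1 + 2*A^-4 - 3*A^-8 + 3*A^-12 - 2*A^-16 + 2*A^-20 - A^-24.
Substitute A = t^(-1/4), i.e. A^e → t^(-e/4): V(t) = -t^6 + 2*t^5 - 2*t^4 + 3*t^3 - 3*t^2 + 2*t - 1 + t^-1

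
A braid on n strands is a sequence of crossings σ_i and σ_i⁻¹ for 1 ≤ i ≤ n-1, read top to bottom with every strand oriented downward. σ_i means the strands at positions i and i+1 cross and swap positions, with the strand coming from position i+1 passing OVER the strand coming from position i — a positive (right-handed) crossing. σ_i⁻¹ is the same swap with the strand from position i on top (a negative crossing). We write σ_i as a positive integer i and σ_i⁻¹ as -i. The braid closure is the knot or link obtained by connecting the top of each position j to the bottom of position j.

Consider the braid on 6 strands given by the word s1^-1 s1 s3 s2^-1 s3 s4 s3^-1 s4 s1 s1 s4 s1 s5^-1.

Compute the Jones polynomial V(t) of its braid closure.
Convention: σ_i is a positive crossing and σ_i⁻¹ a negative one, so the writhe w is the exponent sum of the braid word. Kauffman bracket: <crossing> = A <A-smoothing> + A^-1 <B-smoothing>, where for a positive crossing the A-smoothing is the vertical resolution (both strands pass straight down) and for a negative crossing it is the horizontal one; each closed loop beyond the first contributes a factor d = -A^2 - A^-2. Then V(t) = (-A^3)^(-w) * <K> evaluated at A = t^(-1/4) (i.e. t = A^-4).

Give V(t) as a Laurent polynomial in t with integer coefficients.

t^10 - 2*t^9 + 2*t^8 - 4*t^7 + 4*t^6 - 3*t^5 + 3*t^4 - t^3 + t^2

Derivation:
The presented braid s1^-1 s1 s3 s2^-1 s3 s4 s3^-1 s4 s1 s1 s4 s1 s5^-1 on 6 strands reduces by inverse Markov moves (closure unchanged at each step):
  Destabilize: the word has the form β·s5^-1 where s5^-1 occurs only as the final letter (β ∈ B_5); drop it and the last strand → 5 strands.
  Deconjugate: the word is γ·β·γ⁻¹ with γ = s1^-1 (prefix) and γ⁻¹ = s1 (suffix); strip both.
Reduced to β = s1 s3 s2^-1 s3 s4 s3^-1 s4 s1 s1 s4 on 5 strands, 10 crossings.
Compute on β:
Braid: s1 s3 s2^-1 s3 s4 s3^-1 s4 s1 s1 s4 on 5 strands, 10 crossings.
Writhe w = (#positive) - (#negative) = 8 - 2 = 6.
State-sum expansion of <K>. There are 2^10 = 1024 states.
Smooth each crossing (0=||, 1=⌣⌢); contribution A^(Σ sign_k(1-2s_k)) * d^(L-1).
Tabulate the states by total A-exponent and number of loops L (A-exp: L × count):
  A^10: L=3 ×1
  A^8: L=2 ×6, L=4 ×4
  A^6: L=1 ×9, L=3 ×32, L=5 ×4
  A^4: L=2 ×70, L=4 ×49, L=6 ×1
  A^2: L=1 ×30, L=3 ×149, L=5 ×31
  A^0: L=2 ×99, L=4 ×144, L=6 ×9
  A^-2: L=3 ×136, L=5 ×73, L=7 ×1
  A^-4: L=4 ×101, L=6 ×19
  A^-6: L=5 ×43, L=7 ×2
  A^-8: L=6 ×10
  A^-10: L=7 ×1
Each group contributes A^e * Σ count * d^(L-1):
Powers of d = -A^2 - A^-2: d^2 = A^4 + 2 + A^-4; d^3 = -A^6 - 3*A^2 - 3*A^-2 - A^-6; d^4 = A^8 + 4*A^4 + 6 + 4*A^-4 + A^-8; d^5 = -A^10 - 5*A^6 - 10*A^2 - 10*A^-2 - 5*A^-6 - A^-10; d^6 = A^12 + 6*A^8 + 15*A^4 + 20 + 15*A^-4 + 6*A^-8 + A^-12.
  A^10 * (d^2) = A^14 + 2*A^10 + A^6
  A^8 * (6*d + 4*d^3) = -4*A^14 - 18*A^10 - 18*A^6 - 4*A^2
  A^6 * (9 + 32*d^2 + 4*d^4) = 4*A^14 + 48*A^10 + 97*A^6 + 48*A^2 + 4*A^-2
  A^4 * (70*d + 49*d^3 + d^5) = -A^14 - 54*A^10 - 227*A^6 - 227*A^2 - 54*A^-2 - A^-6
  A^2 * (30 + 149*d^2 + 31*d^4) = 31*A^10 + 273*A^6 + 514*A^2 + 273*A^-2 + 31*A^-6
  A^0 * (99*d + 144*d^3 + 9*d^5) = -9*A^10 - 189*A^6 - 621*A^2 - 621*A^-2 - 189*A^-6 - 9*A^-10
  A^-2 * (136*d^2 + 73*d^4 + d^6) = A^10 + 79*A^6 + 443*A^2 + 730*A^-2 + 443*A^-6 + 79*A^-10 + A^-14
  A^-4 * (101*d^3 + 19*d^5) = -19*A^6 - 196*A^2 - 493*A^-2 - 493*A^-6 - 196*A^-10 - 19*A^-14
  A^-6 * (43*d^4 + 2*d^6) = 2*A^6 + 55*A^2 + 202*A^-2 + 298*A^-6 + 202*A^-10 + 55*A^-14 + 2*A^-18
  A^-8 * (10*d^5) = -10*A^2 - 50*A^-2 - 100*A^-6 - 100*A^-10 - 50*A^-14 - 10*A^-18
  A^-10 * (d^6) = A^2 + 6*A^-2 + 15*A^-6 + 20*A^-10 + 15*A^-14 + 6*A^-18 + A^-22
Summing the groups: <K> = A^10 - A^6 + 3*A^2 - 3*A^-2 + 4*A^-6 - 4*A^-10 + 2*A^-14 - 2*A^-18 + A^-22
Normalise by the writhe: (-A^3)^(-w) = (-A^3)^(-6) = A^-18, so f(A) = A^-18 * <K> = A^-8 - A^-12 + 3*A^-16 - 3*A^-20 + 4*A^-24 - 4*A^-28 + 2*A^-32 - 2*A^-36 + A^-40.
Substitute A = t^(-1/4), i.e. A^e → t^(-e/4): V(t) = t^10 - 2*t^9 + 2*t^8 - 4*t^7 + 4*t^6 - 3*t^5 + 3*t^4 - t^3 + t^2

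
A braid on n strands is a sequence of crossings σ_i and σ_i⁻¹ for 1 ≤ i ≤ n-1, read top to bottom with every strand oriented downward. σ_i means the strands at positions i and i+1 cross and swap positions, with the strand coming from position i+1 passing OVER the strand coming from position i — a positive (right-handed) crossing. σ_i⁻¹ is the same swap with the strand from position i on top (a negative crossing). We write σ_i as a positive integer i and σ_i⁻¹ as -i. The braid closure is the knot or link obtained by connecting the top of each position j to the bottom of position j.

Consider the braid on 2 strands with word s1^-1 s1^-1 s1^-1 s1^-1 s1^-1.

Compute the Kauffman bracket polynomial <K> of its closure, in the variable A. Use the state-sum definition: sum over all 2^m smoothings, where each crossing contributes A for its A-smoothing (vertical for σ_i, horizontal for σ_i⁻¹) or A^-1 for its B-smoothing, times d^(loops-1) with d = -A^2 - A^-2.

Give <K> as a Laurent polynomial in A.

Braid: s1^-1 s1^-1 s1^-1 s1^-1 s1^-1 on 2 strands, 5 crossings.
Writhe w = (#positive) - (#negative) = 0 - 5 = -5.
State-sum expansion of <K>. There are 2^5 = 32 states.
Each crossing splits two ways (0=vertical, 1=horizontal). The state's weight is A^(#A-smoothings - #B-smoothings) * d^(loops - 1).
  state 00000: A-exp=-5, loops=2, term = A^-5 * d^1
  state 00001: A-exp=-3, loops=1, term = A^-3 * d^0
  state 00010: A-exp=-3, loops=1, term = A^-3 * d^0
  state 00011: A-exp=-1, loops=2, term = A^-1 * d^1
  state 00100: A-exp=-3, loops=1, term = A^-3 * d^0
  state 00101: A-exp=-1, loops=2, term = A^-1 * d^1
  state 00110: A-exp=-1, loops=2, term = A^-1 * d^1
  state 00111: A-exp=+1, loops=3, term = A^1 * d^2
  state 01000: A-exp=-3, loops=1, term = A^-3 * d^0
  state 01001: A-exp=-1, loops=2, term = A^-1 * d^1
  state 01010: A-exp=-1, loops=2, term = A^-1 * d^1
  state 01011: A-exp=+1, loops=3, term = A^1 * d^2
  state 01100: A-exp=-1, loops=2, term = A^-1 * d^1
  state 01101: A-exp=+1, loops=3, term = A^1 * d^2
  state 01110: A-exp=+1, loops=3, term = A^1 * d^2
  state 01111: A-exp=+3, loops=4, term = A^3 * d^3
  state 10000: A-exp=-3, loops=1, term = A^-3 * d^0
  state 10001: A-exp=-1, loops=2, term = A^-1 * d^1
  state 10010: A-exp=-1, loops=2, term = A^-1 * d^1
  state 10011: A-exp=+1, loops=3, term = A^1 * d^2
  state 10100: A-exp=-1, loops=2, term = A^-1 * d^1
  state 10101: A-exp=+1, loops=3, term = A^1 * d^2
  state 10110: A-exp=+1, loops=3, term = A^1 * d^2
  state 10111: A-exp=+3, loops=4, term = A^3 * d^3
  state 11000: A-exp=-1, loops=2, term = A^-1 * d^1
  state 11001: A-exp=+1, loops=3, term = A^1 * d^2
  state 11010: A-exp=+1, loops=3, term = A^1 * d^2
  state 11011: A-exp=+3, loops=4, term = A^3 * d^3
  state 11100: A-exp=+1, loops=3, term = A^1 * d^2
  state 11101: A-exp=+3, loops=4, term = A^3 * d^3
  state 11110: A-exp=+3, loops=4, term = A^3 * d^3
  state 11111: A-exp=+5, loops=5, term = A^5 * d^4
Collect the terms by A-exponent (count of states per loop number):
Powers of d = -A^2 - A^-2: d^2 = A^4 + 2 + A^-4; d^3 = -A^6 - 3*A^2 - 3*A^-2 - A^-6; d^4 = A^8 + 4*A^4 + 6 + 4*A^-4 + A^-8.
  A^5 * (d^4) = A^13 + 4*A^9 + 6*A^5 + 4*A + A^-3
  A^3 * (5*d^3) = -5*A^9 - 15*A^5 - 15*A - 5*A^-3
  A^1 * (10*d^2) = 10*A^5 + 20*A + 10*A^-3
  A^-1 * (10*d) = -10*A - 10*A^-3
  A^-3 * (5) = 5*A^-3
  A^-5 * (d) = -A^-3 - A^-7
Summing the groups: <K> = A^13 - A^9 + A^5 - A - A^-7

Answer: A^13 - A^9 + A^5 - A - A^-7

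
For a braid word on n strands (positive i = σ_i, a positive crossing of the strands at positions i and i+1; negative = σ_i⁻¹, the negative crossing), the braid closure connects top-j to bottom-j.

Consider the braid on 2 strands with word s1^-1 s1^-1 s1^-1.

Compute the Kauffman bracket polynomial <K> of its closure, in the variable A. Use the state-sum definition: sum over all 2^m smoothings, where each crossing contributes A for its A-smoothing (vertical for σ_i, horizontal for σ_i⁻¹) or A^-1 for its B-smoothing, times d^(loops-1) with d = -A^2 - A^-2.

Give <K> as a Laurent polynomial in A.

Braid: s1^-1 s1^-1 s1^-1 on 2 strands, 3 crossings.
Writhe w = (#positive) - (#negative) = 0 - 3 = -3.
Enumerate smoothing states for the bracket polynomial. There are 2^3 = 8 states.
Smooth each crossing (0=||, 1=⌣⌢); contribution A^(Σ sign_k(1-2s_k)) * d^(L-1).
  state 000: A-exp=-3, loops=2, term = A^-3 * d^1
  state 001: A-exp=-1, loops=1, term = A^-1 * d^0
  state 010: A-exp=-1, loops=1, term = A^-1 * d^0
  state 011: A-exp=+1, loops=2, term = A^1 * d^1
  state 100: A-exp=-1, loops=1, term = A^-1 * d^0
  state 101: A-exp=+1, loops=2, term = A^1 * d^1
  state 110: A-exp=+1, loops=2, term = A^1 * d^1
  state 111: A-exp=+3, loops=3, term = A^3 * d^2
Collect the terms by A-exponent (count of states per loop number):
Powers of d = -A^2 - A^-2: d^2 = A^4 + 2 + A^-4.
  A^3 * (d^2) = A^7 + 2*A^3 + A^-1
  A^1 * (3*d) = -3*A^3 - 3*A^-1
  A^-1 * (3) = 3*A^-1
  A^-3 * (d) = -A^-1 - A^-5
Summing the groups: <K> = A^7 - A^3 - A^-5

Answer: A^7 - A^3 - A^-5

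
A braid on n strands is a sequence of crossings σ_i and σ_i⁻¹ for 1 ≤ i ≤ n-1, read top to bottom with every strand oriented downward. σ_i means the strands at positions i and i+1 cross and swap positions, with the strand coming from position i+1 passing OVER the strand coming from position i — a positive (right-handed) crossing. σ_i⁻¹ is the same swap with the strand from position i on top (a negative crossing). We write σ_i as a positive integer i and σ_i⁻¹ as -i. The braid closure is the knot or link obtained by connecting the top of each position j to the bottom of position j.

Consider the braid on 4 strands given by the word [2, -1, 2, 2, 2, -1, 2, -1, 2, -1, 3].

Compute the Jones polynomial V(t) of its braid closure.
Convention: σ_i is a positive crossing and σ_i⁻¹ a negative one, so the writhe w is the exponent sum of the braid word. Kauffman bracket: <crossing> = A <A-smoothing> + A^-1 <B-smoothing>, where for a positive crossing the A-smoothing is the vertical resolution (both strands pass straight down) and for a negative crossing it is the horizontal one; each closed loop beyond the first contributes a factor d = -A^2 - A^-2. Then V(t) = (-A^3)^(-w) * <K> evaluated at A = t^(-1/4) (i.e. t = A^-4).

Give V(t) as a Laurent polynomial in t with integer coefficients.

The presented braid s2 s1^-1 s2 s2 s2 s1^-1 s2 s1^-1 s2 s1^-1 s3 on 4 strands reduces by inverse Markov moves (closure unchanged at each step):
  Destabilize: the word has the form β·s3 where s3 occurs only as the final letter (β ∈ B_3); drop it and the last strand → 3 strands.
Reduced to β = s2 s1^-1 s2 s2 s2 s1^-1 s2 s1^-1 s2 s1^-1 on 3 strands, 10 crossings.
Compute on β:
Braid: s2 s1^-1 s2 s2 s2 s1^-1 s2 s1^-1 s2 s1^-1 on 3 strands, 10 crossings.
Writhe w = (#positive) - (#negative) = 6 - 4 = 2.
Enumerate smoothing states for the bracket polynomial. There are 2^10 = 1024 states.
Smooth each crossing (0=||, 1=⌣⌢); contribution A^(Σ sign_k(1-2s_k)) * d^(L-1).
Tabulate the states by total A-exponent and number of loops L (A-exp: L × count):
  A^10: L=5 ×1
  A^8: L=4 ×10
  A^6: L=3 ×42, L=5 ×3
  A^4: L=2 ×90, L=4 ×29, L=6 ×1
  A^2: L=1 ×87, L=3 ×110, L=5 ×13
  A^0: L=2 ×179, L=4 ×71, L=6 ×2
  A^-2: L=3 ×187, L=5 ×23
  A^-4: L=4 ×117, L=6 ×3
  A^-6: L=5 ×45
  A^-8: L=6 ×10
  A^-10: L=7 ×1
Each group contributes A^e * Σ count * d^(L-1):
Powers of d = -A^2 - A^-2: d^2 = A^4 + 2 + A^-4; d^3 = -A^6 - 3*A^2 - 3*A^-2 - A^-6; d^4 = A^8 + 4*A^4 + 6 + 4*A^-4 + A^-8; d^5 = -A^10 - 5*A^6 - 10*A^2 - 10*A^-2 - 5*A^-6 - A^-10; d^6 = A^12 + 6*A^8 + 15*A^4 + 20 + 15*A^-4 + 6*A^-8 + A^-12.
  A^10 * (d^4) = A^18 + 4*A^14 + 6*A^10 + 4*A^6 + A^2
  A^8 * (10*d^3) = -10*A^14 - 30*A^10 - 30*A^6 - 10*A^2
  A^6 * (42*d^2 + 3*d^4) = 3*A^14 + 54*A^10 + 102*A^6 + 54*A^2 + 3*A^-2
  A^4 * (90*d + 29*d^3 + d^5) = -A^14 - 34*A^10 - 187*A^6 - 187*A^2 - 34*A^-2 - A^-6
  A^2 * (87 + 110*d^2 + 13*d^4) = 13*A^10 + 162*A^6 + 385*A^2 + 162*A^-2 + 13*A^-6
  A^0 * (179*d + 71*d^3 + 2*d^5) = -2*A^10 - 81*A^6 - 412*A^2 - 412*A^-2 - 81*A^-6 - 2*A^-10
  A^-2 * (187*d^2 + 23*d^4) = 23*A^6 + 279*A^2 + 512*A^-2 + 279*A^-6 + 23*A^-10
  A^-4 * (117*d^3 + 3*d^5) = -3*A^6 - 132*A^2 - 381*A^-2 - 381*A^-6 - 132*A^-10 - 3*A^-14
  A^-6 * (45*d^4) = 45*A^2 + 180*A^-2 + 270*A^-6 + 180*A^-10 + 45*A^-14
  A^-8 * (10*d^5) = -10*A^2 - 50*A^-2 - 100*A^-6 - 100*A^-10 - 50*A^-14 - 10*A^-18
  A^-10 * (d^6) = A^2 + 6*A^-2 + 15*A^-6 + 20*A^-10 + 15*A^-14 + 6*A^-18 + A^-22
Summing the groups: <K> = A^18 - 4*A^14 + 7*A^10 - 10*A^6 + 14*A^2 - 14*A^-2 + 14*A^-6 - 11*A^-10 + 7*A^-14 - 4*A^-18 + A^-22
Normalise by the writhe: (-A^3)^(-w) = (-A^3)^(-2) = A^-6, so f(A) = A^-6 * <K> = A^12 - 4*A^8 + 7*A^4 - 10 + 14*A^-4 - 14*A^-8 + 14*A^-12 - 11*A^-16 + 7*A^-20 - 4*A^-24 + A^-28.
Substitute A = t^(-1/4), i.e. A^e → t^(-e/4): V(t) = t^7 - 4*t^6 + 7*t^5 - 11*t^4 + 14*t^3 - 14*t^2 + 14*t - 10 + 7*t^-1 - 4*t^-2 + t^-3

Answer: t^7 - 4*t^6 + 7*t^5 - 11*t^4 + 14*t^3 - 14*t^2 + 14*t - 10 + 7*t^-1 - 4*t^-2 + t^-3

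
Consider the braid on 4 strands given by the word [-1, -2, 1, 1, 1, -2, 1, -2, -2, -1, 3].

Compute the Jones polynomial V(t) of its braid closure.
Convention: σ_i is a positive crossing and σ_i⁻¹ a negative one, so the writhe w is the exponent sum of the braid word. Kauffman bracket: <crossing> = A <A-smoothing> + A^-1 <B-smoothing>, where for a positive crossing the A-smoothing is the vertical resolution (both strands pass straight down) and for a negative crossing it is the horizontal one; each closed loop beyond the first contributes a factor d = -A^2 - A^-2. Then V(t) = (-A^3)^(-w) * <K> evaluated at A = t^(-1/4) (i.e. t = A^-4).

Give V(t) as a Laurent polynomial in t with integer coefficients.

t^2 - 2*t + 3 - 3*t^-1 + 4*t^-2 - 3*t^-3 + 2*t^-4 - 2*t^-5 + t^-6

Derivation:
The presented braid s1^-1 s2^-1 s1 s1 s1 s2^-1 s1 s2^-1 s2^-1 s1^-1 s3 on 4 strands reduces by inverse Markov moves (closure unchanged at each step):
  Destabilize: the word has the form β·s3 where s3 occurs only as the final letter (β ∈ B_3); drop it and the last strand → 3 strands.
Reduced to β = s1^-1 s2^-1 s1 s1 s1 s2^-1 s1 s2^-1 s2^-1 s1^-1 on 3 strands, 10 crossings.
Compute on β:
Braid: s1^-1 s2^-1 s1 s1 s1 s2^-1 s1 s2^-1 s2^-1 s1^-1 on 3 strands, 10 crossings.
Writhe w = (#positive) - (#negative) = 4 - 6 = -2.
Enumerate smoothing states for the bracket polynomial. There are 2^10 = 1024 states.
For each crossing: s=0 is the vertical smoothing, s=1 horizontal. Crossing k contributes A^(sign_k * (1 - 2*s_k)); loop factor d = -A^2 - A^-2.
Tabulate the states by total A-exponent and number of loops L (A-exp: L × count):
  A^10: L=5 ×1
  A^8: L=4 ×10
  A^6: L=3 ×38, L=5 ×7
  A^4: L=2 ×67, L=4 ×49, L=6 ×4
  A^2: L=1 ×46, L=3 ×130, L=5 ×33, L=7 ×1
  A^0: L=2 ×131, L=4 ×110, L=6 ×11
  A^-2: L=1 ×25, L=3 ×133, L=5 ×51, L=7 ×1
  A^-4: L=2 ×37, L=4 ×72, L=6 ×11
  A^-6: L=3 ×25, L=5 ×19, L=7 ×1
  A^-8: L=4 ×8, L=6 ×2
  A^-10: L=5 ×1
Each group contributes A^e * Σ count * d^(L-1):
Powers of d = -A^2 - A^-2: d^2 = A^4 + 2 + A^-4; d^3 = -A^6 - 3*A^2 - 3*A^-2 - A^-6; d^4 = A^8 + 4*A^4 + 6 + 4*A^-4 + A^-8; d^5 = -A^10 - 5*A^6 - 10*A^2 - 10*A^-2 - 5*A^-6 - A^-10; d^6 = A^12 + 6*A^8 + 15*A^4 + 20 + 15*A^-4 + 6*A^-8 + A^-12.
  A^10 * (d^4) = A^18 + 4*A^14 + 6*A^10 + 4*A^6 + A^2
  A^8 * (10*d^3) = -10*A^14 - 30*A^10 - 30*A^6 - 10*A^2
  A^6 * (38*d^2 + 7*d^4) = 7*A^14 + 66*A^10 + 118*A^6 + 66*A^2 + 7*A^-2
  A^4 * (67*d + 49*d^3 + 4*d^5) = -4*A^14 - 69*A^10 - 254*A^6 - 254*A^2 - 69*A^-2 - 4*A^-6
  A^2 * (46 + 130*d^2 + 33*d^4 + d^6) = A^14 + 39*A^10 + 277*A^6 + 524*A^2 + 277*A^-2 + 39*A^-6 + A^-10
  A^0 * (131*d + 110*d^3 + 11*d^5) = -11*A^10 - 165*A^6 - 571*A^2 - 571*A^-2 - 165*A^-6 - 11*A^-10
  A^-2 * (25 + 133*d^2 + 51*d^4 + d^6) = A^10 + 57*A^6 + 352*A^2 + 617*A^-2 + 352*A^-6 + 57*A^-10 + A^-14
  A^-4 * (37*d + 72*d^3 + 11*d^5) = -11*A^6 - 127*A^2 - 363*A^-2 - 363*A^-6 - 127*A^-10 - 11*A^-14
  A^-6 * (25*d^2 + 19*d^4 + d^6) = A^6 + 25*A^2 + 116*A^-2 + 184*A^-6 + 116*A^-10 + 25*A^-14 + A^-18
  A^-8 * (8*d^3 + 2*d^5) = -2*A^2 - 18*A^-2 - 44*A^-6 - 44*A^-10 - 18*A^-14 - 2*A^-18
  A^-10 * (d^4) = A^-2 + 4*A^-6 + 6*A^-10 + 4*A^-14 + A^-18
Summing the groups: <K> = A^18 - 2*A^14 + 2*A^10 - 3*A^6 + 4*A^2 - 3*A^-2 + 3*A^-6 - 2*A^-10 + A^-14
Normalise by the writhe: (-A^3)^(-w) = (-A^3)^(2) = A^6, so f(A) = A^6 * <K> = A^24 - 2*A^20 + 2*A^16 - 3*A^12 + 4*A^8 - 3*A^4 + 3 - 2*A^-4 + A^-8.
Substitute A = t^(-1/4), i.e. A^e → t^(-e/4): V(t) = t^2 - 2*t + 3 - 3*t^-1 + 4*t^-2 - 3*t^-3 + 2*t^-4 - 2*t^-5 + t^-6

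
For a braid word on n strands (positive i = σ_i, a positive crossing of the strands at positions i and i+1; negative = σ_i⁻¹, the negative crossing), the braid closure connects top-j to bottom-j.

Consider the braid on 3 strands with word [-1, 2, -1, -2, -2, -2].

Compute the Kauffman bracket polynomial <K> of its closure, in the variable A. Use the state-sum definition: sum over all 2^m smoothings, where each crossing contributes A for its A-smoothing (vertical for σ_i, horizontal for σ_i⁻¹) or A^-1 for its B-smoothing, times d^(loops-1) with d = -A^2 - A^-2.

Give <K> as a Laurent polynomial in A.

-A^12 + A^8 - A^4 + 2 - A^-4 + A^-8

Derivation:
Braid: s1^-1 s2 s1^-1 s2^-1 s2^-1 s2^-1 on 3 strands, 6 crossings.
Writhe w = (#positive) - (#negative) = 1 - 5 = -4.
Enumerate smoothing states for the bracket polynomial. There are 2^6 = 64 states.
For each crossing: s=0 is the vertical smoothing, s=1 horizontal. Crossing k contributes A^(sign_k * (1 - 2*s_k)); loop factor d = -A^2 - A^-2.
Tabulate the states by total A-exponent and number of loops L (A-exp: L × count):
  A^6: L=4 ×1
  A^4: L=3 ×6
  A^2: L=2 ×12, L=4 ×3
  A^0: L=1 ×9, L=3 ×10, L=5 ×1
  A^-2: L=2 ×12, L=4 ×3
  A^-4: L=1 ×2, L=3 ×4
  A^-6: L=2 ×1
Each group contributes A^e * Σ count * d^(L-1):
Powers of d = -A^2 - A^-2: d^2 = A^4 + 2 + A^-4; d^3 = -A^6 - 3*A^2 - 3*A^-2 - A^-6; d^4 = A^8 + 4*A^4 + 6 + 4*A^-4 + A^-8.
  A^6 * (d^3) = -A^12 - 3*A^8 - 3*A^4 - 1
  A^4 * (6*d^2) = 6*A^8 + 12*A^4 + 6
  A^2 * (12*d + 3*d^3) = -3*A^8 - 21*A^4 - 21 - 3*A^-4
  A^0 * (9 + 10*d^2 + d^4) = A^8 + 14*A^4 + 35 + 14*A^-4 + A^-8
  A^-2 * (12*d + 3*d^3) = -3*A^4 - 21 - 21*A^-4 - 3*A^-8
  A^-4 * (2 + 4*d^2) = 4 + 10*A^-4 + 4*A^-8
  A^-6 * (d) = -A^-4 - A^-8
Summing the groups: <K> = -A^12 + A^8 - A^4 + 2 - A^-4 + A^-8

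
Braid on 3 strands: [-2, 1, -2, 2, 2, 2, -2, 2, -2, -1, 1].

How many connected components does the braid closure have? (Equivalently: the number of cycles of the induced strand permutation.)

2

Derivation:
Track the strand permutation on 3 strands, starting from identity.
  step 1: s2^-1 swaps positions 2,3 -> [1 3 2]
  step 2: s1 swaps positions 1,2 -> [3 1 2]
  step 3: s2^-1 swaps positions 2,3 -> [3 2 1]
  step 4: s2 swaps positions 2,3 -> [3 1 2]
  step 5: s2 swaps positions 2,3 -> [3 2 1]
  step 6: s2 swaps positions 2,3 -> [3 1 2]
  step 7: s2^-1 swaps positions 2,3 -> [3 2 1]
  step 8: s2 swaps positions 2,3 -> [3 1 2]
  step 9: s2^-1 swaps positions 2,3 -> [3 2 1]
  step 10: s1^-1 swaps positions 1,2 -> [2 3 1]
  step 11: s1 swaps positions 1,2 -> [3 2 1]
Final permutation (position -> original strand): [3 2 1]
Closure components = cycle count of this permutation = 2.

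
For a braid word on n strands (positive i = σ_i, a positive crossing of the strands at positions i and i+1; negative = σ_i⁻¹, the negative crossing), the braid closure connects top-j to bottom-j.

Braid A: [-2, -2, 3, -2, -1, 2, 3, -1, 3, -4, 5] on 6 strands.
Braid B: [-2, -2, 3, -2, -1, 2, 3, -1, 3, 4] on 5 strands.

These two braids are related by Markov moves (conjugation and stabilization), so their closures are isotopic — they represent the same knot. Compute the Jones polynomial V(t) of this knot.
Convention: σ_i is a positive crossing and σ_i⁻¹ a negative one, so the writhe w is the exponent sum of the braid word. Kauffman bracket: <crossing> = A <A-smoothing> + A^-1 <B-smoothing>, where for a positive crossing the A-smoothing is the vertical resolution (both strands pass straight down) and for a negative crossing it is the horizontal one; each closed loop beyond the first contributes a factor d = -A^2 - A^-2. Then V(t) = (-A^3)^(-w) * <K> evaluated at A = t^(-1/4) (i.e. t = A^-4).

Markov-equivalent braids have isotopic closures, hence identical knot invariants. Strip the Markov moves from each word to reach a common short braid β, then compute V(t) once on β.
Braid A: s2^-1 s2^-1 s3 s2^-1 s1^-1 s2 s3 s1^-1 s3 s4^-1 s5 on 6 strands reduces by inverse Markov moves (closure unchanged at each step):
  Destabilize: the word has the form β·s5 where s5 occurs only as the final letter (β ∈ B_5); drop it and the last strand → 5 strands.
  Destabilize: the word has the form β·s4^-1 where s4^-1 occurs only as the final letter (β ∈ B_4); drop it and the last strand → 4 strands.
Reduced to β = s2^-1 s2^-1 s3 s2^-1 s1^-1 s2 s3 s1^-1 s3 on 4 strands, 9 crossings.
Braid B: s2^-1 s2^-1 s3 s2^-1 s1^-1 s2 s3 s1^-1 s3 s4 on 5 strands reduces by inverse Markov moves (closure unchanged at each step):
  Destabilize: the word has the form β·s4 where s4 occurs only as the final letter (β ∈ B_4); drop it and the last strand → 4 strands.
Reduced to β = s2^-1 s2^-1 s3 s2^-1 s1^-1 s2 s3 s1^-1 s3 on 4 strands, 9 crossings.
Both give the same β = s2^-1 s2^-1 s3 s2^-1 s1^-1 s2 s3 s1^-1 s3 on 4 strands, so one state sum suffices:
Braid: s2^-1 s2^-1 s3 s2^-1 s1^-1 s2 s3 s1^-1 s3 on 4 strands, 9 crossings.
Writhe w = (#positive) - (#negative) = 4 - 5 = -1.
Enumerate smoothing states for the bracket polynomial. There are 2^9 = 512 states.
For each crossing: s=0 is the vertical smoothing, s=1 horizontal. Crossing k contributes A^(sign_k * (1 - 2*s_k)); loop factor d = -A^2 - A^-2.
Tabulate the states by total A-exponent and number of loops L (A-exp: L × count):
  A^9: L=5 ×1
  A^7: L=4 ×9
  A^5: L=3 ×32, L=5 ×4
  A^3: L=2 ×55, L=4 ×28, L=6 ×1
  A^1: L=1 ×39, L=3 ×77, L=5 ×10
  A^-1: L=2 ×87, L=4 ×38, L=6 ×1
  A^-3: L=1 ×14, L=3 ×64, L=5 ×6
  A^-5: L=2 ×17, L=4 ×19
  A^-7: L=3 ×7, L=5 ×2
  A^-9: L=4 ×1
Each group contributes A^e * Σ count * d^(L-1):
Powers of d = -A^2 - A^-2: d^2 = A^4 + 2 + A^-4; d^3 = -A^6 - 3*A^2 - 3*A^-2 - A^-6; d^4 = A^8 + 4*A^4 + 6 + 4*A^-4 + A^-8; d^5 = -A^10 - 5*A^6 - 10*A^2 - 10*A^-2 - 5*A^-6 - A^-10.
  A^9 * (d^4) = A^17 + 4*A^13 + 6*A^9 + 4*A^5 + A
  A^7 * (9*d^3) = -9*A^13 - 27*A^9 - 27*A^5 - 9*A
  A^5 * (32*d^2 + 4*d^4) = 4*A^13 + 48*A^9 + 88*A^5 + 48*A + 4*A^-3
  A^3 * (55*d + 28*d^3 + d^5) = -A^13 - 33*A^9 - 149*A^5 - 149*A - 33*A^-3 - A^-7
  A^1 * (39 + 77*d^2 + 10*d^4) = 10*A^9 + 117*A^5 + 253*A + 117*A^-3 + 10*A^-7
  A^-1 * (87*d + 38*d^3 + d^5) = -A^9 - 43*A^5 - 211*A - 211*A^-3 - 43*A^-7 - A^-11
  A^-3 * (14 + 64*d^2 + 6*d^4) = 6*A^5 + 88*A + 178*A^-3 + 88*A^-7 + 6*A^-11
  A^-5 * (17*d + 19*d^3) = -19*A - 74*A^-3 - 74*A^-7 - 19*A^-11
  A^-7 * (7*d^2 + 2*d^4) = 2*A + 15*A^-3 + 26*A^-7 + 15*A^-11 + 2*A^-15
  A^-9 * (d^3) = -A^-3 - 3*A^-7 - 3*A^-11 - A^-15
Summing the groups: <K> = A^17 - 2*A^13 + 3*A^9 - 4*A^5 + 4*A - 5*A^-3 + 3*A^-7 - 2*A^-11 + A^-15
Normalise by the writhe: (-A^3)^(-w) = (-A^3)^(1) = -A^3, so f(A) = -A^3 * <K> = -A^20 + 2*A^16 - 3*A^12 + 4*A^8 - 4*A^4 + 5 - 3*A^-4 + 2*A^-8 - A^-12.
Substitute A = t^(-1/4), i.e. A^e → t^(-e/4): V(t) = -t^3 + 2*t^2 - 3*t + 5 - 4*t^-1 + 4*t^-2 - 3*t^-3 + 2*t^-4 - t^-5

Answer: -t^3 + 2*t^2 - 3*t + 5 - 4*t^-1 + 4*t^-2 - 3*t^-3 + 2*t^-4 - t^-5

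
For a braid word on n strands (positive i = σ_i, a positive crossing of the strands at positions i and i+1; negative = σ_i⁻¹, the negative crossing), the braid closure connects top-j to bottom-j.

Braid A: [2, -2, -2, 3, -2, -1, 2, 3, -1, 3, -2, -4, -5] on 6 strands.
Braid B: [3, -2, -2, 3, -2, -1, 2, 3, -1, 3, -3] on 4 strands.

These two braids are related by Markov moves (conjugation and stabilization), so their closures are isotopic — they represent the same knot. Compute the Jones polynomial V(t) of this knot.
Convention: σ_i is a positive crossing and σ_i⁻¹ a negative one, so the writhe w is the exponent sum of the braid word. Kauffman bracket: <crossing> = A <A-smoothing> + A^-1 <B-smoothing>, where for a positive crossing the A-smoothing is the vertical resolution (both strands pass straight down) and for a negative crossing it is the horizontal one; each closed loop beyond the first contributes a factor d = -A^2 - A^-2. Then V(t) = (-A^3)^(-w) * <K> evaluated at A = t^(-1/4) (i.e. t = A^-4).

Markov-equivalent braids have isotopic closures, hence identical knot invariants. Strip the Markov moves from each word to reach a common short braid β, then compute V(t) once on β.
Braid A: s2 s2^-1 s2^-1 s3 s2^-1 s1^-1 s2 s3 s1^-1 s3 s2^-1 s4^-1 s5^-1 on 6 strands reduces by inverse Markov moves (closure unchanged at each step):
  Destabilize: the word has the form β·s5^-1 where s5^-1 occurs only as the final letter (β ∈ B_5); drop it and the last strand → 5 strands.
  Destabilize: the word has the form β·s4^-1 where s4^-1 occurs only as the final letter (β ∈ B_4); drop it and the last strand → 4 strands.
  Deconjugate: the word is γ·β·γ⁻¹ with γ = s2 (prefix) and γ⁻¹ = s2^-1 (suffix); strip both.
Reduced to β = s2^-1 s2^-1 s3 s2^-1 s1^-1 s2 s3 s1^-1 s3 on 4 strands, 9 crossings.
Braid B: s3 s2^-1 s2^-1 s3 s2^-1 s1^-1 s2 s3 s1^-1 s3 s3^-1 on 4 strands reduces by inverse Markov moves (closure unchanged at each step):
  Deconjugate: the word is γ·β·γ⁻¹ with γ = s3 (prefix) and γ⁻¹ = s3^-1 (suffix); strip both.
Reduced to β = s2^-1 s2^-1 s3 s2^-1 s1^-1 s2 s3 s1^-1 s3 on 4 strands, 9 crossings.
Both give the same β = s2^-1 s2^-1 s3 s2^-1 s1^-1 s2 s3 s1^-1 s3 on 4 strands, so one state sum suffices:
Braid: s2^-1 s2^-1 s3 s2^-1 s1^-1 s2 s3 s1^-1 s3 on 4 strands, 9 crossings.
Writhe w = (#positive) - (#negative) = 4 - 5 = -1.
Computing the Kauffman bracket via state sum. There are 2^9 = 512 states.
For each crossing: s=0 is the vertical smoothing, s=1 horizontal. Crossing k contributes A^(sign_k * (1 - 2*s_k)); loop factor d = -A^2 - A^-2.
Tabulate the states by total A-exponent and number of loops L (A-exp: L × count):
  A^9: L=5 ×1
  A^7: L=4 ×9
  A^5: L=3 ×32, L=5 ×4
  A^3: L=2 ×55, L=4 ×28, L=6 ×1
  A^1: L=1 ×39, L=3 ×77, L=5 ×10
  A^-1: L=2 ×87, L=4 ×38, L=6 ×1
  A^-3: L=1 ×14, L=3 ×64, L=5 ×6
  A^-5: L=2 ×17, L=4 ×19
  A^-7: L=3 ×7, L=5 ×2
  A^-9: L=4 ×1
Each group contributes A^e * Σ count * d^(L-1):
Powers of d = -A^2 - A^-2: d^2 = A^4 + 2 + A^-4; d^3 = -A^6 - 3*A^2 - 3*A^-2 - A^-6; d^4 = A^8 + 4*A^4 + 6 + 4*A^-4 + A^-8; d^5 = -A^10 - 5*A^6 - 10*A^2 - 10*A^-2 - 5*A^-6 - A^-10.
  A^9 * (d^4) = A^17 + 4*A^13 + 6*A^9 + 4*A^5 + A
  A^7 * (9*d^3) = -9*A^13 - 27*A^9 - 27*A^5 - 9*A
  A^5 * (32*d^2 + 4*d^4) = 4*A^13 + 48*A^9 + 88*A^5 + 48*A + 4*A^-3
  A^3 * (55*d + 28*d^3 + d^5) = -A^13 - 33*A^9 - 149*A^5 - 149*A - 33*A^-3 - A^-7
  A^1 * (39 + 77*d^2 + 10*d^4) = 10*A^9 + 117*A^5 + 253*A + 117*A^-3 + 10*A^-7
  A^-1 * (87*d + 38*d^3 + d^5) = -A^9 - 43*A^5 - 211*A - 211*A^-3 - 43*A^-7 - A^-11
  A^-3 * (14 + 64*d^2 + 6*d^4) = 6*A^5 + 88*A + 178*A^-3 + 88*A^-7 + 6*A^-11
  A^-5 * (17*d + 19*d^3) = -19*A - 74*A^-3 - 74*A^-7 - 19*A^-11
  A^-7 * (7*d^2 + 2*d^4) = 2*A + 15*A^-3 + 26*A^-7 + 15*A^-11 + 2*A^-15
  A^-9 * (d^3) = -A^-3 - 3*A^-7 - 3*A^-11 - A^-15
Summing the groups: <K> = A^17 - 2*A^13 + 3*A^9 - 4*A^5 + 4*A - 5*A^-3 + 3*A^-7 - 2*A^-11 + A^-15
Normalise by the writhe: (-A^3)^(-w) = (-A^3)^(1) = -A^3, so f(A) = -A^3 * <K> = -A^20 + 2*A^16 - 3*A^12 + 4*A^8 - 4*A^4 + 5 - 3*A^-4 + 2*A^-8 - A^-12.
Substitute A = t^(-1/4), i.e. A^e → t^(-e/4): V(t) = -t^3 + 2*t^2 - 3*t + 5 - 4*t^-1 + 4*t^-2 - 3*t^-3 + 2*t^-4 - t^-5

Answer: -t^3 + 2*t^2 - 3*t + 5 - 4*t^-1 + 4*t^-2 - 3*t^-3 + 2*t^-4 - t^-5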